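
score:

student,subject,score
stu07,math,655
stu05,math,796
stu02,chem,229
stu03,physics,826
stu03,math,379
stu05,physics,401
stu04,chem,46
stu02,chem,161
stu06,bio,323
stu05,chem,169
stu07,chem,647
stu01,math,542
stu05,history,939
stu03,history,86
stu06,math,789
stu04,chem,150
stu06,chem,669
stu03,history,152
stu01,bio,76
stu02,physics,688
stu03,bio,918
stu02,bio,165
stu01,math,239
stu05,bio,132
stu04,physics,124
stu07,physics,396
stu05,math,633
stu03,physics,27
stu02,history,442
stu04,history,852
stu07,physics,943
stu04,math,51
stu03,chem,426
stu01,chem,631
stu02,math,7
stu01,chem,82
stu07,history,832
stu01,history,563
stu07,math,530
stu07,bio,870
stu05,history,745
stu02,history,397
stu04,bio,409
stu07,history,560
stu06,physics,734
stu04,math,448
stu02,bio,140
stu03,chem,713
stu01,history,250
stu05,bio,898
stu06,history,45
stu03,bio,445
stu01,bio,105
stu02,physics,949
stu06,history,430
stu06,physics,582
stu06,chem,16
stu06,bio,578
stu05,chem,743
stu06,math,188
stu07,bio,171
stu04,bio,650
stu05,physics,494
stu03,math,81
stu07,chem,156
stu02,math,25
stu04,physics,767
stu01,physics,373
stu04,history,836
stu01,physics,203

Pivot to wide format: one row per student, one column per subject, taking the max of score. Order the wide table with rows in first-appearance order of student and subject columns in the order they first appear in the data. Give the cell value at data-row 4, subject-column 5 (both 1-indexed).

152

With rows in first-appearance order of student, row 4 is student=stu03. subject columns in first-appearance order: math, chem, physics, bio, history; column 5 is history.
Long rows with student=stu03, subject=history: max(86, 152) = 152.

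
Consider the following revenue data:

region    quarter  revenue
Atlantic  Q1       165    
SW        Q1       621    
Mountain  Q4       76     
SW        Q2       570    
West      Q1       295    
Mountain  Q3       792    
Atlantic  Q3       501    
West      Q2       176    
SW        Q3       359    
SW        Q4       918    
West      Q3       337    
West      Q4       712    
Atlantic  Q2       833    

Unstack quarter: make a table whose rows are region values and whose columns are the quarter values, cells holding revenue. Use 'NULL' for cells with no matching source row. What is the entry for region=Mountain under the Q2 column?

NULL

No long-format row has region=Mountain and quarter=Q2, so the cell is NULL.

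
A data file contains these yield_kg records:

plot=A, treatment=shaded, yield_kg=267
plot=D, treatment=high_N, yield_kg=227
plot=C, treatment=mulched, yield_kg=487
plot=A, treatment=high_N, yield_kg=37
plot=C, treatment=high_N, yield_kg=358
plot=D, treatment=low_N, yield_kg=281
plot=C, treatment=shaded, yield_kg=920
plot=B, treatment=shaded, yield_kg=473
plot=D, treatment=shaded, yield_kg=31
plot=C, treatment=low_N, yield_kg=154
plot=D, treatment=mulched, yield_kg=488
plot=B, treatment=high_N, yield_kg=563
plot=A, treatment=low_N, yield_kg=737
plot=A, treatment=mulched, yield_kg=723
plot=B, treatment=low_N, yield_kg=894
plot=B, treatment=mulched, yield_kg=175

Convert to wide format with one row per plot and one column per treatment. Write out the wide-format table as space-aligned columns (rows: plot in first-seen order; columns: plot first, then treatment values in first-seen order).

Columns: plot plus the 4 distinct treatment values (shaded, high_N, mulched, low_N).
For example, row A column shaded takes yield_kg=267 from the long row (A, shaded).

plot  shaded  high_N  mulched  low_N
A     267     37      723      737  
D     31      227     488      281  
C     920     358     487      154  
B     473     563     175      894  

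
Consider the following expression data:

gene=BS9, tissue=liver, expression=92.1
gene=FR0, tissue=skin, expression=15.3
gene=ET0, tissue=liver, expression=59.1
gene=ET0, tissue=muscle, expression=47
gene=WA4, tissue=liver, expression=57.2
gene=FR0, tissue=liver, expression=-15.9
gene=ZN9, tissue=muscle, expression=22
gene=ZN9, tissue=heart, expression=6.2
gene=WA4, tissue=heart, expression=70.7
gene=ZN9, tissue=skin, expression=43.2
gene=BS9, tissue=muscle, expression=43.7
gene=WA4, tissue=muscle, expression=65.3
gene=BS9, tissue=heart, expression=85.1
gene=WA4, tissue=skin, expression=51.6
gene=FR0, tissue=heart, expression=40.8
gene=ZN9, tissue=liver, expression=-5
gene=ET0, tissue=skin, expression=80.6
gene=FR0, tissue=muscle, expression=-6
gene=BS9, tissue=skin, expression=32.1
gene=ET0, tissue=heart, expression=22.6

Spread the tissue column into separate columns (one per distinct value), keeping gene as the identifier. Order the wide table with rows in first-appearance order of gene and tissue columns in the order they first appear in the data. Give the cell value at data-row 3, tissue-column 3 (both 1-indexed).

With rows in first-appearance order of gene, row 3 is gene=ET0. tissue columns in first-appearance order: liver, skin, muscle, heart; column 3 is muscle.
Long rows with gene=ET0, tissue=muscle: expression = 47.

47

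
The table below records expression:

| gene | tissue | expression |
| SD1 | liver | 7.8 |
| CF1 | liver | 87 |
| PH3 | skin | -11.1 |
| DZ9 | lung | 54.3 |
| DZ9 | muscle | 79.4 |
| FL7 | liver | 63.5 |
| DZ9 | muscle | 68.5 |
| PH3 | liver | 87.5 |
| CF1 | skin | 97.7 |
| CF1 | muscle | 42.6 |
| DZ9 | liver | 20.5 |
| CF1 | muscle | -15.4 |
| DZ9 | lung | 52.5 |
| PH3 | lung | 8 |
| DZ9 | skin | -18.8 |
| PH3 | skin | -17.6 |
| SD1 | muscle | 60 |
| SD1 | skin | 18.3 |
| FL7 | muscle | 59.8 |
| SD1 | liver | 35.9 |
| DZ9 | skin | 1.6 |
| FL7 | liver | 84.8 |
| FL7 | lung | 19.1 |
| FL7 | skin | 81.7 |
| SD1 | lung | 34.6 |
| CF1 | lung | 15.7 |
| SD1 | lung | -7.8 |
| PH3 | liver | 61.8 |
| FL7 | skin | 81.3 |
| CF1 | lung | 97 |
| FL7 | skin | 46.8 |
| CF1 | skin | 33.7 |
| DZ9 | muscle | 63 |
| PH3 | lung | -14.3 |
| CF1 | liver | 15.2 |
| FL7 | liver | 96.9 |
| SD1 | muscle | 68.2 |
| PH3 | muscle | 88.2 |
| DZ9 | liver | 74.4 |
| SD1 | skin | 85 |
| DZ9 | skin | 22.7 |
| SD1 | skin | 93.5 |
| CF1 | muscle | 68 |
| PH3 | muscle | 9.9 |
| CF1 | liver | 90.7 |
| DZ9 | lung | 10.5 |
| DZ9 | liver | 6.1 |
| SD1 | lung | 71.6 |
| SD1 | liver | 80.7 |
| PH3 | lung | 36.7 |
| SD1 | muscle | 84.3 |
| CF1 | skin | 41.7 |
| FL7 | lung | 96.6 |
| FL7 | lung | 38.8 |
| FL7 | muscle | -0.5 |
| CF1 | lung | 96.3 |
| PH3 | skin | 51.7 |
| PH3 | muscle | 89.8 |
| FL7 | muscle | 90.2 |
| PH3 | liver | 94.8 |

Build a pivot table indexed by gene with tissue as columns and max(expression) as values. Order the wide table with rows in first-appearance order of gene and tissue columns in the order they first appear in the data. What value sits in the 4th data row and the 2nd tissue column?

With rows in first-appearance order of gene, row 4 is gene=DZ9. tissue columns in first-appearance order: liver, skin, lung, muscle; column 2 is skin.
Long rows with gene=DZ9, tissue=skin: max(-18.8, 1.6, 22.7) = 22.7.

22.7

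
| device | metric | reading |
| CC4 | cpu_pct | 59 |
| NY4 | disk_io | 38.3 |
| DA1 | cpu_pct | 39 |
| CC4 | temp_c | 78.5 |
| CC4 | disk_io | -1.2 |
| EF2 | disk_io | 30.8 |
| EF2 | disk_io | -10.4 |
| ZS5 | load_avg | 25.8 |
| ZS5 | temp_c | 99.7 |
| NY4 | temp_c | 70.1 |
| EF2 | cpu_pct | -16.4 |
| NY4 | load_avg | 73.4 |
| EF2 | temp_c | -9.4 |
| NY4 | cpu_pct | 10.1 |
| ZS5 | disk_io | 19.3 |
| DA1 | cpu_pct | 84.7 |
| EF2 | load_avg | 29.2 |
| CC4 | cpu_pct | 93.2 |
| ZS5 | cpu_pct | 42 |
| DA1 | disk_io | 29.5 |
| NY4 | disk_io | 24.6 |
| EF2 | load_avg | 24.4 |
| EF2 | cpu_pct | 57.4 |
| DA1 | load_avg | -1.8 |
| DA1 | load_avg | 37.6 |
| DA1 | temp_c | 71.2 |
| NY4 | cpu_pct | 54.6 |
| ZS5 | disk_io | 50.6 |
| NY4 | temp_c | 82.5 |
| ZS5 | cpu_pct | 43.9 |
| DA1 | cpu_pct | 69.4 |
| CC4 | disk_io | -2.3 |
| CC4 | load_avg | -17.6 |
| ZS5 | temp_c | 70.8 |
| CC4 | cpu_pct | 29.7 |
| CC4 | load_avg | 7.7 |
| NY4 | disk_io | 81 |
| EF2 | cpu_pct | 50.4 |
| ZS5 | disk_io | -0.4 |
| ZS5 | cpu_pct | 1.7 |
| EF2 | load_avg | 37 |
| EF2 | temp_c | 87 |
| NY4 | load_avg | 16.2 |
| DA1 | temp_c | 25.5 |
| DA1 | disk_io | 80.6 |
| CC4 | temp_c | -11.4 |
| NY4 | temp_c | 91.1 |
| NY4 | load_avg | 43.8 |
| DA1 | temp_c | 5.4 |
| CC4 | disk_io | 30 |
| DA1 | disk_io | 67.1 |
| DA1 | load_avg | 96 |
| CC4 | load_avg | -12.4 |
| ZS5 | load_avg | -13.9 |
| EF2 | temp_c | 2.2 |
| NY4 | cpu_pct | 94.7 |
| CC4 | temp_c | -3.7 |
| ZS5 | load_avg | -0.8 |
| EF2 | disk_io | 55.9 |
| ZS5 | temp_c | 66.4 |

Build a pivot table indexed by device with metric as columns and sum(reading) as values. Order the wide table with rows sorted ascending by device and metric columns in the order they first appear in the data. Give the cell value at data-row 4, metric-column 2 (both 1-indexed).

With rows sorted ascending by device, row 4 is device=NY4. metric columns in first-appearance order: cpu_pct, disk_io, temp_c, load_avg; column 2 is disk_io.
Long rows with device=NY4, metric=disk_io: 38.3 + 24.6 + 81 = 143.9.

143.9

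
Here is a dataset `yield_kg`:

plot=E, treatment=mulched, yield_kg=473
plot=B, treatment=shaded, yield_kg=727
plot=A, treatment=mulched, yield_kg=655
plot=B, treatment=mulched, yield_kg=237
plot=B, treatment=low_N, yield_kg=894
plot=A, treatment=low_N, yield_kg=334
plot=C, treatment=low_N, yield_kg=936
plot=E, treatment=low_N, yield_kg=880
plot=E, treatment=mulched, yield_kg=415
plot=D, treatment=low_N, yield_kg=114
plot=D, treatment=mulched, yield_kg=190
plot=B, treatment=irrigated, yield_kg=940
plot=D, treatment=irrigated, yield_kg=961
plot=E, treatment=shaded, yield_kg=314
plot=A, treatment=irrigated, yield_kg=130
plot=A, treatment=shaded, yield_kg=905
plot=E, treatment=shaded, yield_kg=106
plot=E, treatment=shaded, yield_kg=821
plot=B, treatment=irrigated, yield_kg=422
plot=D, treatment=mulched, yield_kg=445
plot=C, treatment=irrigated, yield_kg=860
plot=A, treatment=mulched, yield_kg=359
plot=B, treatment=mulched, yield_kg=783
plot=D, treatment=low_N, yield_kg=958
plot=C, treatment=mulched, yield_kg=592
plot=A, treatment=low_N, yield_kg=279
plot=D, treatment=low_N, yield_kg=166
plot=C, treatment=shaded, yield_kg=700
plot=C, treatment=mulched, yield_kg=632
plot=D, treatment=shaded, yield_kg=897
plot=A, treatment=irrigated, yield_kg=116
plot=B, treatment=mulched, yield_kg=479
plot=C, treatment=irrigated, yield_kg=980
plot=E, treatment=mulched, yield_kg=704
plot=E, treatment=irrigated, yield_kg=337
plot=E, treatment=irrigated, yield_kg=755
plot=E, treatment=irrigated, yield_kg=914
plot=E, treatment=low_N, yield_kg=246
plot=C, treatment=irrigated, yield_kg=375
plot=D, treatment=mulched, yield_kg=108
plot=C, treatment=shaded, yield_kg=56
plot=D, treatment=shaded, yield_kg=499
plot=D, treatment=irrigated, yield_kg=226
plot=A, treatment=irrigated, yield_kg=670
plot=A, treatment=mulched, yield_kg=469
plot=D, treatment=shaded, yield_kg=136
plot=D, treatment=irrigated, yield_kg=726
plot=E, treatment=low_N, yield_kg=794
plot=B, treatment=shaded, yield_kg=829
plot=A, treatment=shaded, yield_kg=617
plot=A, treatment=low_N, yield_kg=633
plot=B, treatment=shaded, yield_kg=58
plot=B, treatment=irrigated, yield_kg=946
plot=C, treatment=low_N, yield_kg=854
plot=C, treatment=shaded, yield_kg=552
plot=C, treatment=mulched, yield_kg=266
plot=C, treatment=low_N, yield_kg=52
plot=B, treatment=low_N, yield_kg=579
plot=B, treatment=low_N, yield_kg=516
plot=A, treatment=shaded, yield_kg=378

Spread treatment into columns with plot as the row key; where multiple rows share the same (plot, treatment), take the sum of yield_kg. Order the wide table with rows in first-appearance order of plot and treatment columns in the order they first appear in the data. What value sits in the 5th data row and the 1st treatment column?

With rows in first-appearance order of plot, row 5 is plot=D. treatment columns in first-appearance order: mulched, shaded, low_N, irrigated; column 1 is mulched.
Long rows with plot=D, treatment=mulched: 190 + 445 + 108 = 743.

743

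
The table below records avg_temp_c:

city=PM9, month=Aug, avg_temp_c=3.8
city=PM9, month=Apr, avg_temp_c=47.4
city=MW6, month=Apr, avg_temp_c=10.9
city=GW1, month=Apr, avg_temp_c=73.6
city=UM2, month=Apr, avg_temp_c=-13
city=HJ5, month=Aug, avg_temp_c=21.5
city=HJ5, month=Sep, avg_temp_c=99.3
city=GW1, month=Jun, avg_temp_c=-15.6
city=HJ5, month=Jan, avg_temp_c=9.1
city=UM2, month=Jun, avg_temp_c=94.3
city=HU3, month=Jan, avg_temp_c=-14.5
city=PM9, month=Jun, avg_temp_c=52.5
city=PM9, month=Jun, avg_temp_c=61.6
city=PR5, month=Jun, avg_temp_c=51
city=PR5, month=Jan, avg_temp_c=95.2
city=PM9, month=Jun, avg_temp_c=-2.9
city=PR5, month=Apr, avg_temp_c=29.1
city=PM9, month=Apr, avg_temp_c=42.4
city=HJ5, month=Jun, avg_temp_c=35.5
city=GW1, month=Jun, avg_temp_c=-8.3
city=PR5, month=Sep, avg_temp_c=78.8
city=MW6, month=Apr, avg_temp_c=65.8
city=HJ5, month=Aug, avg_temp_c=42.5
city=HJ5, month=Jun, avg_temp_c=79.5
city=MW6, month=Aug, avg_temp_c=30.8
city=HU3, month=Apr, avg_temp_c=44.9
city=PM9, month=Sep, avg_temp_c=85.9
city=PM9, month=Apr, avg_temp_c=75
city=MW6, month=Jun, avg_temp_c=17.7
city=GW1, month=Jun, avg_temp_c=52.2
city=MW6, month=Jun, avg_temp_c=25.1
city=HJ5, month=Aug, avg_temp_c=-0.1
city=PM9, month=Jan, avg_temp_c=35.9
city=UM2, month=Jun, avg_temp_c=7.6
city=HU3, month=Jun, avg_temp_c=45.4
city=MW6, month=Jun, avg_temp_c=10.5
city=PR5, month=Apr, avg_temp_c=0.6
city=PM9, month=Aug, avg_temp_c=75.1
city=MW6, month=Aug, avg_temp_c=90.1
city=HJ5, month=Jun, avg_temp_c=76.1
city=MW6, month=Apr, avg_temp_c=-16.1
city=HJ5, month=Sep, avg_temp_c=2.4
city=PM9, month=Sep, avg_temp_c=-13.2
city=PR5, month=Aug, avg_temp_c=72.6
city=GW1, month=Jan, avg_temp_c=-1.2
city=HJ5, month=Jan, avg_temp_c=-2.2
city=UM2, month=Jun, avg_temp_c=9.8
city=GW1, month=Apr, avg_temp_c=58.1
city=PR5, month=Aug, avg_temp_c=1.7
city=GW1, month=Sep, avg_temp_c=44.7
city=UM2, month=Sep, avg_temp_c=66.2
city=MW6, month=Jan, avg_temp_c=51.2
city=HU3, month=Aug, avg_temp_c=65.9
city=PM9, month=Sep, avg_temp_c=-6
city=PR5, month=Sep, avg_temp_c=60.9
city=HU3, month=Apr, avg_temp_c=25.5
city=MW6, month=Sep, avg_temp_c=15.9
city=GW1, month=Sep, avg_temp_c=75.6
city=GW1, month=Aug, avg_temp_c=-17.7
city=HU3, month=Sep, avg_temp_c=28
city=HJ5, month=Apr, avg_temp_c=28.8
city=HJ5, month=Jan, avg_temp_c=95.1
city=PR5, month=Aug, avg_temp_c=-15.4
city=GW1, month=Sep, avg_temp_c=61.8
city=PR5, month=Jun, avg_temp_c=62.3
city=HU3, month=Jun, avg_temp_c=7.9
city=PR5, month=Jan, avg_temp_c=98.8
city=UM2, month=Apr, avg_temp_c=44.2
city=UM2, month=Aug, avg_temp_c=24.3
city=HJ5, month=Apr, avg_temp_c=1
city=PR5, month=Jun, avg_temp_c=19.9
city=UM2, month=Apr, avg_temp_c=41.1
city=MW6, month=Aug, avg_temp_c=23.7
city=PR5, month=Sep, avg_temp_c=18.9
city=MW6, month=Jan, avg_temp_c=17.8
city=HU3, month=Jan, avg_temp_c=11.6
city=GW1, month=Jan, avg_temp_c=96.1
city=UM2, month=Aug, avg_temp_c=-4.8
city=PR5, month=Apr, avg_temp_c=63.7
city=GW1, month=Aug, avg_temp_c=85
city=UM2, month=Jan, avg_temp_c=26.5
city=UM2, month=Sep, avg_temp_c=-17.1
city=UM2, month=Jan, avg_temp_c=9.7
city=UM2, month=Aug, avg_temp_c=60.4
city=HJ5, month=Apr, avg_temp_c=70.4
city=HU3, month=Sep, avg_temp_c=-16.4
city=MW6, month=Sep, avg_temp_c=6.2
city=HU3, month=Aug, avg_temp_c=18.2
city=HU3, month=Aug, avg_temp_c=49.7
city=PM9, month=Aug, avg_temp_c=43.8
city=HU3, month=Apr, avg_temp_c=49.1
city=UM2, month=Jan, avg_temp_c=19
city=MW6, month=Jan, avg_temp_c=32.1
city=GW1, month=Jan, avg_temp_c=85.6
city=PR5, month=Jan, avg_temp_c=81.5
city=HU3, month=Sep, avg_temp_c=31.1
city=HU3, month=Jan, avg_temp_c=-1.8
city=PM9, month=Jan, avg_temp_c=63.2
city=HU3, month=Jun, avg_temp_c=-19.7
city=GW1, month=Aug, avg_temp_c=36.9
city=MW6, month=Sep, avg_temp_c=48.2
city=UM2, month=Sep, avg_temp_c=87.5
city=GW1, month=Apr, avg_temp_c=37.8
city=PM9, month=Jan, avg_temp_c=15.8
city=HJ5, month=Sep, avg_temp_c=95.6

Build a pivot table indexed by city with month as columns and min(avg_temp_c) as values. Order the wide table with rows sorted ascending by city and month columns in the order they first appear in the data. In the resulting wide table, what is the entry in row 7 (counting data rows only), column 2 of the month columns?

With rows sorted ascending by city, row 7 is city=UM2. month columns in first-appearance order: Aug, Apr, Sep, Jun, Jan; column 2 is Apr.
Long rows with city=UM2, month=Apr: min(-13, 44.2, 41.1) = -13.

-13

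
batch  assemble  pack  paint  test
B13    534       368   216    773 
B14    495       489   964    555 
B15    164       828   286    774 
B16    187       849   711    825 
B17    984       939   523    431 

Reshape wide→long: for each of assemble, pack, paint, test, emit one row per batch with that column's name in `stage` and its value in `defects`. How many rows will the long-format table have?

20

5 batch values × 4 melted columns = 20 rows.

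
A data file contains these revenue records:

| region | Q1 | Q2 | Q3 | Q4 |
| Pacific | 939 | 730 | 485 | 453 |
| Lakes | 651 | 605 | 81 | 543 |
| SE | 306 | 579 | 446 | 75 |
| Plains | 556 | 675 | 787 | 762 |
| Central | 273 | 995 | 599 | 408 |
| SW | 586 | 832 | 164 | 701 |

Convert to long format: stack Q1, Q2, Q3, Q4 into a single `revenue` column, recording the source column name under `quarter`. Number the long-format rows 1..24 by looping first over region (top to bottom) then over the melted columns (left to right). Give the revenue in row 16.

24 rows total (6 × 4). Row 16: index ⌊(16-1)/4⌋ = 3 into region → Plains; (16-1) mod 4 = 3 into the melted columns → Q4.
So row 16 is (Plains, Q4, 762); revenue = 762.

762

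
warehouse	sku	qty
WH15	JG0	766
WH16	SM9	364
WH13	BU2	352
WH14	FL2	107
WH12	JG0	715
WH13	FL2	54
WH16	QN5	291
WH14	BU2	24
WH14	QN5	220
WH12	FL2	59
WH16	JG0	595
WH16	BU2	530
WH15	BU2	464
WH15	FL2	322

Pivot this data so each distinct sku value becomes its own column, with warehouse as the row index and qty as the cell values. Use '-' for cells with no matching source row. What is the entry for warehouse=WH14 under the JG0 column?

No long-format row has warehouse=WH14 and sku=JG0, so the cell is -.

-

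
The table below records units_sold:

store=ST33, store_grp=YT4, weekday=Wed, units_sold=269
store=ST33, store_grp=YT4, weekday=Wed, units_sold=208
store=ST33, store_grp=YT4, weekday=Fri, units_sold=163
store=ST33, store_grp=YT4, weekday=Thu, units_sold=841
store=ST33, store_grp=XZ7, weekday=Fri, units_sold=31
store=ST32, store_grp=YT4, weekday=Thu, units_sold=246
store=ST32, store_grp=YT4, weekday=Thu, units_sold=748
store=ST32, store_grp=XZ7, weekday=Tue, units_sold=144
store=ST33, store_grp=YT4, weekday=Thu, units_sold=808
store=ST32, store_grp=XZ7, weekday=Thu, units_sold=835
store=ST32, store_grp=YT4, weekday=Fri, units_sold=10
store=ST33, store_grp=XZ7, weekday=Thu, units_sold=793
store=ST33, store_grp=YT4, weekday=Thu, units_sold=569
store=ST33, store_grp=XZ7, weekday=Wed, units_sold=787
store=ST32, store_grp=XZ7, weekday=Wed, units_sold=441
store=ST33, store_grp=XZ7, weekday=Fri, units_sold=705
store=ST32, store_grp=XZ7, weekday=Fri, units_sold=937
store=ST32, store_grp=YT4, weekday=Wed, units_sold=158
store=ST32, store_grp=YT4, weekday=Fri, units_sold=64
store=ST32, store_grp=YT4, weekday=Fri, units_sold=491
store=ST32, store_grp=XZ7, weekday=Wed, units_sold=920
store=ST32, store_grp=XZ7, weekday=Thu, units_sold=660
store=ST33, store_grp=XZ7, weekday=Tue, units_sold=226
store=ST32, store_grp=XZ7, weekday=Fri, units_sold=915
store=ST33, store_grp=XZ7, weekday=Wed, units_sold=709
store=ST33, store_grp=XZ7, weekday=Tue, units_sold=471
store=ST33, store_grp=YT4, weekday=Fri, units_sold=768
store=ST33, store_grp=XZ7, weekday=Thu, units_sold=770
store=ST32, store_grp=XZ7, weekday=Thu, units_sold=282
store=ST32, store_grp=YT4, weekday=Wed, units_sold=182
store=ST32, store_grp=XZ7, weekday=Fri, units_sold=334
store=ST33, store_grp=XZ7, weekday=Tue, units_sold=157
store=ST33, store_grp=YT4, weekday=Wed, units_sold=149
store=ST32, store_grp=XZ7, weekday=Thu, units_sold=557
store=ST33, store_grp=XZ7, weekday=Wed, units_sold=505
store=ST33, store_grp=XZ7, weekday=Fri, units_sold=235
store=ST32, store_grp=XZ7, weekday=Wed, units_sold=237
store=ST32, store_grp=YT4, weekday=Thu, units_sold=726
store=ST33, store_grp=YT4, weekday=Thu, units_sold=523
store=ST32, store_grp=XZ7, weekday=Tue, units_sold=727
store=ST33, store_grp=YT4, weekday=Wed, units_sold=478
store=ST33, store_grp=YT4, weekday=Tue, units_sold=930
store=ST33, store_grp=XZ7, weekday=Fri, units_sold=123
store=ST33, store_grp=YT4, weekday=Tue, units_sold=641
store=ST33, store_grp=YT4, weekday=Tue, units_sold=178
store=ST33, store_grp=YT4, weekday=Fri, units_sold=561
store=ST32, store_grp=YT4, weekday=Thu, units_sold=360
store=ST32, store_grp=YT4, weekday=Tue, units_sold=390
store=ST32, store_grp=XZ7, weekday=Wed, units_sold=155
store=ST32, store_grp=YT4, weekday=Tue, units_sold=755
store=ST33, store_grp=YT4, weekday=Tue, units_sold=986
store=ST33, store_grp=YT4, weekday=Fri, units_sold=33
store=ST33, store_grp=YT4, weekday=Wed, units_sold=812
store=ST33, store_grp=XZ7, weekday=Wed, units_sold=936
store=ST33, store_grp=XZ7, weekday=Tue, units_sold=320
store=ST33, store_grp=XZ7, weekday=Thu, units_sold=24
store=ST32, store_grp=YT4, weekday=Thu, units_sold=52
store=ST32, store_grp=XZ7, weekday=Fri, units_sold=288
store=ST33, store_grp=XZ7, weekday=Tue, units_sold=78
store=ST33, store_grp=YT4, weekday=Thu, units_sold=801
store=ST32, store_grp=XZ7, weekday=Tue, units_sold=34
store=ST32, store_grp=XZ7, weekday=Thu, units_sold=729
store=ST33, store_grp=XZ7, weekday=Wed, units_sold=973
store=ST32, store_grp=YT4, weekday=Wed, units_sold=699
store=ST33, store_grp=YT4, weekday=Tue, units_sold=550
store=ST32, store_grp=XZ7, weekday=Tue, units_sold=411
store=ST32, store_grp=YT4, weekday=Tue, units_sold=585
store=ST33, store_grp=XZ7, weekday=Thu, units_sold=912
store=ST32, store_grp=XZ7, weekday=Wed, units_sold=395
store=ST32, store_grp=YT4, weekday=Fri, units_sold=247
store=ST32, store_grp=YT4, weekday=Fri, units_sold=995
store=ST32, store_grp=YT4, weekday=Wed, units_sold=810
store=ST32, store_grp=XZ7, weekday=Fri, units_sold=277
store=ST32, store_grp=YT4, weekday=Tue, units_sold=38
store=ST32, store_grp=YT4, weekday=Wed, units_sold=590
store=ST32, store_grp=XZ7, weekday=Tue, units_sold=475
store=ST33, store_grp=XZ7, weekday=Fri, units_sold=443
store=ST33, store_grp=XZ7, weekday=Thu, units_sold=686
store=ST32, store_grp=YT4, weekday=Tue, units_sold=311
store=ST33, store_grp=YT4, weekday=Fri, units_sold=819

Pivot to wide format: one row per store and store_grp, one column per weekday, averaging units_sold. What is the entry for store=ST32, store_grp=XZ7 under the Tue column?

Rows with store=ST32, store_grp=XZ7 and weekday=Tue: units_sold values are 144, 727, 34, 411, 475.
(144 + 727 + 34 + 411 + 475) / 5 = 358.20.

358.20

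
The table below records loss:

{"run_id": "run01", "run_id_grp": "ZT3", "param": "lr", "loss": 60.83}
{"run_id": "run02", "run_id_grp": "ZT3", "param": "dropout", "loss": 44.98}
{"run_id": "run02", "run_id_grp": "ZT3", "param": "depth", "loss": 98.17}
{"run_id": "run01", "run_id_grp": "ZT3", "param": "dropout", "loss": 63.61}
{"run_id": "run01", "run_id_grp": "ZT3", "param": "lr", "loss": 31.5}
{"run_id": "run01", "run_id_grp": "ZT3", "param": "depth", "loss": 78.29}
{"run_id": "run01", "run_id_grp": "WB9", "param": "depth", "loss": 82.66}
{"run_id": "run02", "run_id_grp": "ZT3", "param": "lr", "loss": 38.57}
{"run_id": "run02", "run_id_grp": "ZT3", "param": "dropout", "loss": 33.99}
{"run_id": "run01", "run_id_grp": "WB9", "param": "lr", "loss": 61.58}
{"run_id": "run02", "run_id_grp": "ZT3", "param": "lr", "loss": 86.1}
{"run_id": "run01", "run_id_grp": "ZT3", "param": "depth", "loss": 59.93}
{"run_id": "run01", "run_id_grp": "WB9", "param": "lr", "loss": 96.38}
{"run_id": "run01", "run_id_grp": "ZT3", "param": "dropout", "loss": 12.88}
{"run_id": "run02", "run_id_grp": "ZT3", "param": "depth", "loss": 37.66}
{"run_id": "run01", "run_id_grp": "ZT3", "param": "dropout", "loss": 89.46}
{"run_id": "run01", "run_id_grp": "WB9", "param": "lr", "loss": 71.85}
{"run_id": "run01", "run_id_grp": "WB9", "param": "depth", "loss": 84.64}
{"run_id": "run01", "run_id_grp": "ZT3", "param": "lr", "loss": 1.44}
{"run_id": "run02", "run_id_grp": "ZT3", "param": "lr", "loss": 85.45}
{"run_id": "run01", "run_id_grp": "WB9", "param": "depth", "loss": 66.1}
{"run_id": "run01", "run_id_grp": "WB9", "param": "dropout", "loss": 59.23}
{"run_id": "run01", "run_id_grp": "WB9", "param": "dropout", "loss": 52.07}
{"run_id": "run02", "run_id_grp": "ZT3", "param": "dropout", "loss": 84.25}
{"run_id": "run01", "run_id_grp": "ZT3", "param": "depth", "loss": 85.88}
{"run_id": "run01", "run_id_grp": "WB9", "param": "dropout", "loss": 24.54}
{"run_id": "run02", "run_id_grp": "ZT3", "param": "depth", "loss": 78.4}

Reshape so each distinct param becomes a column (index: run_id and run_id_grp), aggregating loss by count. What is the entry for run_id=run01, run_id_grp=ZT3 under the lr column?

Rows with run_id=run01, run_id_grp=ZT3 and param=lr: loss values are 60.83, 31.5, 1.44.
3 rows match — count = 3.

3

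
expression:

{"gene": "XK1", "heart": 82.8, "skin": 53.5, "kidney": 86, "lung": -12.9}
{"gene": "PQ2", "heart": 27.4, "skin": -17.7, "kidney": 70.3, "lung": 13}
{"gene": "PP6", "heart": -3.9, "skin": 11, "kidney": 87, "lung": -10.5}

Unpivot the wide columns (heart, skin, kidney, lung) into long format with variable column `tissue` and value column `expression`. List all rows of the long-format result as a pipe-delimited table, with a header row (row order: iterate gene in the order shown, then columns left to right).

Each (gene, column) pair becomes one row: 3 × 4 = 12 rows.
For example, (XK1, heart) → expression=82.8.

| gene | tissue | expression |
| XK1 | heart | 82.8 |
| XK1 | skin | 53.5 |
| XK1 | kidney | 86 |
| XK1 | lung | -12.9 |
| PQ2 | heart | 27.4 |
| PQ2 | skin | -17.7 |
| PQ2 | kidney | 70.3 |
| PQ2 | lung | 13 |
| PP6 | heart | -3.9 |
| PP6 | skin | 11 |
| PP6 | kidney | 87 |
| PP6 | lung | -10.5 |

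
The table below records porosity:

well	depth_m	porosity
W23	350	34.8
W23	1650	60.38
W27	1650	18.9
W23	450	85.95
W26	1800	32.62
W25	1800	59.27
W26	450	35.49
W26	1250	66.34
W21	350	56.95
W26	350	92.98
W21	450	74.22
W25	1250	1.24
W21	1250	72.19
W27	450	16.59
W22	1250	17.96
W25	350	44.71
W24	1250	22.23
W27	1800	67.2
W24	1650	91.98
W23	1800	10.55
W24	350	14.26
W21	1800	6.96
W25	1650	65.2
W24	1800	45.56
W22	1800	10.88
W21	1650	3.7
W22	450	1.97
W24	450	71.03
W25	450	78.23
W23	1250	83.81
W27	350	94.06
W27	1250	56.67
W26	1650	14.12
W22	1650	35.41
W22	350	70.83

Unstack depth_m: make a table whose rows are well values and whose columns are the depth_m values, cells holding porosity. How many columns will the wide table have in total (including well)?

6

1 column for well plus 5 distinct depth_m values → 6 columns.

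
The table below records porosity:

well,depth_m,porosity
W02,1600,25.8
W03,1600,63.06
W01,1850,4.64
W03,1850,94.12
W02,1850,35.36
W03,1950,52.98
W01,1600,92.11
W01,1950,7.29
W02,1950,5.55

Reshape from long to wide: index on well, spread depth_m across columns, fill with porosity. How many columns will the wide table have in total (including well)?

1 column for well plus 3 distinct depth_m values → 4 columns.

4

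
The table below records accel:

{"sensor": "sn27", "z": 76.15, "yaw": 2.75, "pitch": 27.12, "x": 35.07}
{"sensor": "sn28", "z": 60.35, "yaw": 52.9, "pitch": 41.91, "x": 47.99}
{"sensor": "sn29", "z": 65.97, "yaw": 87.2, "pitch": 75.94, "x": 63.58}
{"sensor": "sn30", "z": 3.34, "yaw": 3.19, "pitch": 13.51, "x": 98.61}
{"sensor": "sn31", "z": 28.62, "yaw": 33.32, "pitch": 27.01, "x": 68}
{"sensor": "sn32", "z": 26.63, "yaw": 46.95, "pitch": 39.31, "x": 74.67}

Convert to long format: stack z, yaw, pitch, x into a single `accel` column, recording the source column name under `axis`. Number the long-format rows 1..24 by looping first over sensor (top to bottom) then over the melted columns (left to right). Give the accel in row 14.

24 rows total (6 × 4). Row 14: index ⌊(14-1)/4⌋ = 3 into sensor → sn30; (14-1) mod 4 = 1 into the melted columns → yaw.
So row 14 is (sn30, yaw, 3.19); accel = 3.19.

3.19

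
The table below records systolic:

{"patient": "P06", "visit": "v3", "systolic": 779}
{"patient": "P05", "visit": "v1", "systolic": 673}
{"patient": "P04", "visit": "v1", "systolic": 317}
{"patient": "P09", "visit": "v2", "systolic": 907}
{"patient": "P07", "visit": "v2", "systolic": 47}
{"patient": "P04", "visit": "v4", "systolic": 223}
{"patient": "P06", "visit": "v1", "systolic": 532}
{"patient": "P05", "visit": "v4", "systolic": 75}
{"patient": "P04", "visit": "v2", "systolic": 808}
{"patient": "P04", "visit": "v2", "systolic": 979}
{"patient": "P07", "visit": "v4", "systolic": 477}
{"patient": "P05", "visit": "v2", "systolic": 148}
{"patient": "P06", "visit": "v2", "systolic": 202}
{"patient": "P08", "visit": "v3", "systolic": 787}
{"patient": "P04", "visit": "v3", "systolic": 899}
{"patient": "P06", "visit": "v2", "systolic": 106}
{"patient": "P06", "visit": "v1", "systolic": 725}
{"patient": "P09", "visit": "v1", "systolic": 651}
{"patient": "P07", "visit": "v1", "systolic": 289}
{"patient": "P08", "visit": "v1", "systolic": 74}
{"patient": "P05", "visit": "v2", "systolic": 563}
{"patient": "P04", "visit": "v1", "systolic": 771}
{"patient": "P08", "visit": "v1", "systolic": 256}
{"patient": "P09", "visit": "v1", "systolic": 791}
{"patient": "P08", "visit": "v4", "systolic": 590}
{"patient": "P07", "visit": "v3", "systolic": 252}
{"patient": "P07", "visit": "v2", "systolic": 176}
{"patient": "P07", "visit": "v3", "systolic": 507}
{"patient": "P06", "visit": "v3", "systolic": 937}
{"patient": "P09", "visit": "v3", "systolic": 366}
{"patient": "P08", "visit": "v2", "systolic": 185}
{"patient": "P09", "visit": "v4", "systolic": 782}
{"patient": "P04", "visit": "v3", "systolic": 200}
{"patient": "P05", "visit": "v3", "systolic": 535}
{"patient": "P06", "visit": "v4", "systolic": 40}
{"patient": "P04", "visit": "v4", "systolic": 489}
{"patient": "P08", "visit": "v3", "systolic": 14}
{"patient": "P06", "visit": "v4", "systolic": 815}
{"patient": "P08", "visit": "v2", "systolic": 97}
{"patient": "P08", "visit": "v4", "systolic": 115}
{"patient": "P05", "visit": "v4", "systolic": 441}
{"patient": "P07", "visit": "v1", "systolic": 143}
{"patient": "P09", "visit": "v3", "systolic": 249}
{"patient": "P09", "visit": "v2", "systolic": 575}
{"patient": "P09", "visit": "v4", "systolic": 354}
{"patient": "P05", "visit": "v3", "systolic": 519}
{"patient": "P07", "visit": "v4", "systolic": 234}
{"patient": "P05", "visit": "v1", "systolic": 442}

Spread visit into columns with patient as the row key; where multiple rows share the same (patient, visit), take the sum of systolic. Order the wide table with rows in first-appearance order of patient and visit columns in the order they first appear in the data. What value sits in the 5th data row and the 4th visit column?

711

With rows in first-appearance order of patient, row 5 is patient=P07. visit columns in first-appearance order: v3, v1, v2, v4; column 4 is v4.
Long rows with patient=P07, visit=v4: 477 + 234 = 711.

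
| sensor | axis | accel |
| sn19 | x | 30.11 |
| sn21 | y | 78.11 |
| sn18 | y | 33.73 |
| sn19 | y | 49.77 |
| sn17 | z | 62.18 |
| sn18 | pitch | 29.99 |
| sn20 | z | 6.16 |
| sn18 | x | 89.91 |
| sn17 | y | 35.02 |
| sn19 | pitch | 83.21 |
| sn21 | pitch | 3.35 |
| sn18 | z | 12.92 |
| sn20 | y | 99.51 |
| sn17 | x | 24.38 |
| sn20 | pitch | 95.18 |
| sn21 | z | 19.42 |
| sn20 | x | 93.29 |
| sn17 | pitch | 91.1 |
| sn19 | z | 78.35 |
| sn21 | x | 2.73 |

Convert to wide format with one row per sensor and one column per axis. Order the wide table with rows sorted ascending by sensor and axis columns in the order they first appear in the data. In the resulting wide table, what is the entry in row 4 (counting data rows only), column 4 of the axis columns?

95.18

With rows sorted ascending by sensor, row 4 is sensor=sn20. axis columns in first-appearance order: x, y, z, pitch; column 4 is pitch.
Long rows with sensor=sn20, axis=pitch: accel = 95.18.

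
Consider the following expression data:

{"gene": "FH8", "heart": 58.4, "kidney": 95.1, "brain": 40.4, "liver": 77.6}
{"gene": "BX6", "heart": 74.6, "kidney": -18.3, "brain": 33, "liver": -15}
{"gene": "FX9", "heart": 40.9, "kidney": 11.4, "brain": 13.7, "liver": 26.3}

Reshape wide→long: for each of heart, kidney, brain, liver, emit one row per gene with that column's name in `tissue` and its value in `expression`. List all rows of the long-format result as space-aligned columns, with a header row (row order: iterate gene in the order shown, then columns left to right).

Each (gene, column) pair becomes one row: 3 × 4 = 12 rows.
For example, (FH8, heart) → expression=58.4.

gene  tissue  expression
FH8   heart   58.4      
FH8   kidney  95.1      
FH8   brain   40.4      
FH8   liver   77.6      
BX6   heart   74.6      
BX6   kidney  -18.3     
BX6   brain   33        
BX6   liver   -15       
FX9   heart   40.9      
FX9   kidney  11.4      
FX9   brain   13.7      
FX9   liver   26.3      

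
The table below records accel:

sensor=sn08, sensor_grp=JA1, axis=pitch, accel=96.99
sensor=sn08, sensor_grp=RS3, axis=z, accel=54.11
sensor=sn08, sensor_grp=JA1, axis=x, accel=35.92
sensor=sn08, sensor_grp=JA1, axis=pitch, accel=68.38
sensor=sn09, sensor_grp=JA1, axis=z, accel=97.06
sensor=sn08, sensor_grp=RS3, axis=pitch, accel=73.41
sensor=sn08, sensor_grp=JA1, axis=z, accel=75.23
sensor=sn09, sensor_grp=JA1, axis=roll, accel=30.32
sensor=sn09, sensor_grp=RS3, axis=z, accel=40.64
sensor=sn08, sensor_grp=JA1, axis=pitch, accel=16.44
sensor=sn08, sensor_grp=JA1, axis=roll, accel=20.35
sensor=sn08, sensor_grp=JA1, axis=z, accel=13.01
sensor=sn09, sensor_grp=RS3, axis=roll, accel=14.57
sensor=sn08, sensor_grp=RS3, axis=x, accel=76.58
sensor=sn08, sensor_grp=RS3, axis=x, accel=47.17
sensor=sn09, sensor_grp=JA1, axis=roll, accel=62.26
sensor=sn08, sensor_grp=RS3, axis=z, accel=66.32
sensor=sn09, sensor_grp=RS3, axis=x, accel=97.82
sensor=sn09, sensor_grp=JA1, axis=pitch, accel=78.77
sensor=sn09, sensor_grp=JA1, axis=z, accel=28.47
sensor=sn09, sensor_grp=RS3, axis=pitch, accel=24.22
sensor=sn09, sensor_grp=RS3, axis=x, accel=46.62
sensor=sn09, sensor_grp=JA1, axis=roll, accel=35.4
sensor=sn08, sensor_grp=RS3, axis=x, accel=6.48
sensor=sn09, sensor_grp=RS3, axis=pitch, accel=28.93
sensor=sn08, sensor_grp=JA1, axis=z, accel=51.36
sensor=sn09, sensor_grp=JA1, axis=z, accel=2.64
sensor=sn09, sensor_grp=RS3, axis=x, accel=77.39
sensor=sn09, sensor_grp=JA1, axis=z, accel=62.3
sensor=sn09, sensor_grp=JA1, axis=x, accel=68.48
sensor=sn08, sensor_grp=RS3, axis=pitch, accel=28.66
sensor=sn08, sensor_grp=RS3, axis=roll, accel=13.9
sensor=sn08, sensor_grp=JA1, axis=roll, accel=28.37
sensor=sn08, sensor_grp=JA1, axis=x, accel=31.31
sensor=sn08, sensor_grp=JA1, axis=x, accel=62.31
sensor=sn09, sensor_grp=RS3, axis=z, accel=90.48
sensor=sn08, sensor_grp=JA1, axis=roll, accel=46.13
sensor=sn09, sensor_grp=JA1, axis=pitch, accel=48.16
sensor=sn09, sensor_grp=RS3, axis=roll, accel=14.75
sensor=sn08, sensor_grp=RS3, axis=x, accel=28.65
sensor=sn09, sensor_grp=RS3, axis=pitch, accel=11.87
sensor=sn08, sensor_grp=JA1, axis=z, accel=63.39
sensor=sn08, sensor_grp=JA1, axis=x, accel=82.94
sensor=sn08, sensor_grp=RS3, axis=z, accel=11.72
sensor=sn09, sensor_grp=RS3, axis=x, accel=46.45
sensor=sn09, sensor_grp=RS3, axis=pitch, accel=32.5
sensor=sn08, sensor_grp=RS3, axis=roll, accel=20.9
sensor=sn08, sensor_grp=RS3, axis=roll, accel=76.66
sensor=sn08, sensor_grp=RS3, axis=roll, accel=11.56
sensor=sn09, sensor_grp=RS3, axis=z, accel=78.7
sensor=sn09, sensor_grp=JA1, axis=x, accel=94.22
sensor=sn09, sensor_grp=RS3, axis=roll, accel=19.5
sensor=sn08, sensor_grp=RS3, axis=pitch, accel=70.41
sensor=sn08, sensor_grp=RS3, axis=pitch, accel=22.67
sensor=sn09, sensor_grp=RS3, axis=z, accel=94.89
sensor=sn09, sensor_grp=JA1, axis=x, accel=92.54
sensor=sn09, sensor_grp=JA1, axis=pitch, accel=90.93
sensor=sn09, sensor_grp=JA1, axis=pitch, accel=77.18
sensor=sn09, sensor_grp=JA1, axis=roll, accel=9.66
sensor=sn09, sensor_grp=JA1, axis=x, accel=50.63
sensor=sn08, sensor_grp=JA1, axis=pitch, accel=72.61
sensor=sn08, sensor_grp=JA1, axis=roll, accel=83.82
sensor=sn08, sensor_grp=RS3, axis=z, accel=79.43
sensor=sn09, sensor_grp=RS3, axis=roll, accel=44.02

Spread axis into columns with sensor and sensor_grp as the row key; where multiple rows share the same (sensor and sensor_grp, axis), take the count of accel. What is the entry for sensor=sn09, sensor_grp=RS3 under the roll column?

4

Rows with sensor=sn09, sensor_grp=RS3 and axis=roll: accel values are 14.57, 14.75, 19.5, 44.02.
4 rows match — count = 4.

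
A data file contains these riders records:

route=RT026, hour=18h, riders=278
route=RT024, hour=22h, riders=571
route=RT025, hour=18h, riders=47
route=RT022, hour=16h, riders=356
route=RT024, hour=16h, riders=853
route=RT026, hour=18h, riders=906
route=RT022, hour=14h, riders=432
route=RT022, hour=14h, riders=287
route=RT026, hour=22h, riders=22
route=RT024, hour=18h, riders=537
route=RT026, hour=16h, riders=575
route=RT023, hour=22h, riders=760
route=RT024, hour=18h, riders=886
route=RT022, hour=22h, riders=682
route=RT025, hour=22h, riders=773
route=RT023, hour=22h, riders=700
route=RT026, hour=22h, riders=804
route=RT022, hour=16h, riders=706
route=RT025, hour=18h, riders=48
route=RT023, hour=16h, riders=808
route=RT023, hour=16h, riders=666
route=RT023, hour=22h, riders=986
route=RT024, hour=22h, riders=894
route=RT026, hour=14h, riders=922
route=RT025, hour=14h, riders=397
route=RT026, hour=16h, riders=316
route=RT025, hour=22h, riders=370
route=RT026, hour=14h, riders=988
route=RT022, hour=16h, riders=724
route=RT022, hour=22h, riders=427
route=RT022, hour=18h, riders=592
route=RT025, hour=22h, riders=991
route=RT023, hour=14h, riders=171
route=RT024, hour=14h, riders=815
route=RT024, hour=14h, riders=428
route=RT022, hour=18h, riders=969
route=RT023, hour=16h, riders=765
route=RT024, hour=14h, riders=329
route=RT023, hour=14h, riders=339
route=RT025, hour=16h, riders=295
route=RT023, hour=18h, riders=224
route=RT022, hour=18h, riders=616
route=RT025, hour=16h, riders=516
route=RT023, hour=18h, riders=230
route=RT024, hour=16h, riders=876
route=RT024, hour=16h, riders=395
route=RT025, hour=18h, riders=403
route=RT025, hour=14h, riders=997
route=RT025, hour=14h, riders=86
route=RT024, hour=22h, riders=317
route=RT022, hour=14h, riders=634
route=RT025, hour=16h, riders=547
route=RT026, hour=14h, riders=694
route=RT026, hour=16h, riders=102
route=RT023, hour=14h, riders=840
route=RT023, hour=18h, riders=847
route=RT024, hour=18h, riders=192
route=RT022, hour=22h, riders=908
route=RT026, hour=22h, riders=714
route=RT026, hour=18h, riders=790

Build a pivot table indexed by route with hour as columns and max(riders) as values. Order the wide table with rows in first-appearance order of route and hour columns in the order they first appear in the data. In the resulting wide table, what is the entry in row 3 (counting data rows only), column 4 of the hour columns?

997

With rows in first-appearance order of route, row 3 is route=RT025. hour columns in first-appearance order: 18h, 22h, 16h, 14h; column 4 is 14h.
Long rows with route=RT025, hour=14h: max(397, 997, 86) = 997.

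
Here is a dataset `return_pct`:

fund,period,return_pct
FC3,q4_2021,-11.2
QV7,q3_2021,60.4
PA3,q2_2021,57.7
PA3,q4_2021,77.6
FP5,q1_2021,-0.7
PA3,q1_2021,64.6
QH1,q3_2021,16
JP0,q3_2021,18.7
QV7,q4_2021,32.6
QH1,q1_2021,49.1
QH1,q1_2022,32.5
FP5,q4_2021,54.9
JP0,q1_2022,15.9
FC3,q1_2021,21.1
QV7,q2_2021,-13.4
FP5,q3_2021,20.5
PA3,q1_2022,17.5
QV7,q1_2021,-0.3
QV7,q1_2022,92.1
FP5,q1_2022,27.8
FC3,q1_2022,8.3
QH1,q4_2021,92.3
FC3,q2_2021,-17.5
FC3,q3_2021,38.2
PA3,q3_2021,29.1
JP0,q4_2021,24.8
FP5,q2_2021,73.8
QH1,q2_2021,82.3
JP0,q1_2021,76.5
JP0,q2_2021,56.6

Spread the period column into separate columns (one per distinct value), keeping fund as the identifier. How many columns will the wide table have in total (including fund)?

1 column for fund plus 5 distinct period values → 6 columns.

6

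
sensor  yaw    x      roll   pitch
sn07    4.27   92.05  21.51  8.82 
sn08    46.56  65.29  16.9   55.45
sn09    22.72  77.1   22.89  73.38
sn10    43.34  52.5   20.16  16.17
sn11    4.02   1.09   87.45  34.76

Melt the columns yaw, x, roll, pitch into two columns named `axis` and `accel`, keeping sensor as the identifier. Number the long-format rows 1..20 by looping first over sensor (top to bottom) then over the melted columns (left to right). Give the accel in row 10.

77.1

20 rows total (5 × 4). Row 10: index ⌊(10-1)/4⌋ = 2 into sensor → sn09; (10-1) mod 4 = 1 into the melted columns → x.
So row 10 is (sn09, x, 77.1); accel = 77.1.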